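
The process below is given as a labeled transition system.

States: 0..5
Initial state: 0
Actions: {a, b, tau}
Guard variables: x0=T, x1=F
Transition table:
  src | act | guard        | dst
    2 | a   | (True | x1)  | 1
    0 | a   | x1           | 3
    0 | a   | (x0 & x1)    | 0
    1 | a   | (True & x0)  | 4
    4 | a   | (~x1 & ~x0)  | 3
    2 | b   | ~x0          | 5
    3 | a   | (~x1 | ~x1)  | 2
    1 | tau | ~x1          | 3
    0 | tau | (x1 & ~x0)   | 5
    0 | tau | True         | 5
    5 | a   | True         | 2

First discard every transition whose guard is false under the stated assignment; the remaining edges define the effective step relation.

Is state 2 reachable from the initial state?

6 transition(s) survive guard evaluation.
Layer 0: {0}
Layer 1: {5}  total {0,5}
Layer 2: {2}  total {0,2,5}
Layer 3: {1}  total {0,1,2,5}
Layer 4: {3,4}  total {0,1,2,3,4,5}
Reachable = {0,1,2,3,4,5}
witness 2: tau·a

Answer: REACHABLE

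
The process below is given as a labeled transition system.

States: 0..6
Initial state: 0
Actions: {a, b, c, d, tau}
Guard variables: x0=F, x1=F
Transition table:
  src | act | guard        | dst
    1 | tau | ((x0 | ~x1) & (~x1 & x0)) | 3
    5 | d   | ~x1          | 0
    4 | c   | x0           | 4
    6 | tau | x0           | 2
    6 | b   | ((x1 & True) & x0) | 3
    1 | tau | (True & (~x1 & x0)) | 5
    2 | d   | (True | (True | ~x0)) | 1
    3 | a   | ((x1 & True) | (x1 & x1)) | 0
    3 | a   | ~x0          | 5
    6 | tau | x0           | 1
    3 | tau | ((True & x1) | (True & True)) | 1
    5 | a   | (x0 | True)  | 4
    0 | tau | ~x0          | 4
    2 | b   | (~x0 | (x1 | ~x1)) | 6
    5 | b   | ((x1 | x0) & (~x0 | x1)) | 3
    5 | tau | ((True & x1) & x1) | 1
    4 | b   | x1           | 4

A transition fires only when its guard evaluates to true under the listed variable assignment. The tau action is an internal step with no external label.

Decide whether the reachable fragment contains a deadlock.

Answer: DEADLOCK at state 4

Analysis:
R = {0,4}
  0: tau→4  [deg 1]
  4: ∅  [STUCK]
Path to 4: tau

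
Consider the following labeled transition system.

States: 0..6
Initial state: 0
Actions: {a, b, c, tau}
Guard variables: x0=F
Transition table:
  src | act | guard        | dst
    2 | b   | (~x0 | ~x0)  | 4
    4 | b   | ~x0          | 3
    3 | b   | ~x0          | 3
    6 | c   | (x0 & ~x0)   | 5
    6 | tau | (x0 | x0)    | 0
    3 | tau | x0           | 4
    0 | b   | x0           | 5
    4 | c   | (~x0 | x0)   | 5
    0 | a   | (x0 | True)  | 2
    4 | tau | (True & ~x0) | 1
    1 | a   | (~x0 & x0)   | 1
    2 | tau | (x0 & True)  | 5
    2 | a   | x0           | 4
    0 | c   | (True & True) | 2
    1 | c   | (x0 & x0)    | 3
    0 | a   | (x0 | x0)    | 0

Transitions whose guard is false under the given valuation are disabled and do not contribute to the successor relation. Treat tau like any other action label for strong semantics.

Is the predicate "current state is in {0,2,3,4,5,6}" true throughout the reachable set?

Answer: INVARIANT VIOLATED at state 1

Trace:
Allowed set {0,2,3,4,5,6}
Reach set: {0,1,2,3,4,5}
  0: ✓
  1: outside
  2: ✓
  3: ✓
  4: ✓
  5: ✓
counterexample path to 1: a·b·tau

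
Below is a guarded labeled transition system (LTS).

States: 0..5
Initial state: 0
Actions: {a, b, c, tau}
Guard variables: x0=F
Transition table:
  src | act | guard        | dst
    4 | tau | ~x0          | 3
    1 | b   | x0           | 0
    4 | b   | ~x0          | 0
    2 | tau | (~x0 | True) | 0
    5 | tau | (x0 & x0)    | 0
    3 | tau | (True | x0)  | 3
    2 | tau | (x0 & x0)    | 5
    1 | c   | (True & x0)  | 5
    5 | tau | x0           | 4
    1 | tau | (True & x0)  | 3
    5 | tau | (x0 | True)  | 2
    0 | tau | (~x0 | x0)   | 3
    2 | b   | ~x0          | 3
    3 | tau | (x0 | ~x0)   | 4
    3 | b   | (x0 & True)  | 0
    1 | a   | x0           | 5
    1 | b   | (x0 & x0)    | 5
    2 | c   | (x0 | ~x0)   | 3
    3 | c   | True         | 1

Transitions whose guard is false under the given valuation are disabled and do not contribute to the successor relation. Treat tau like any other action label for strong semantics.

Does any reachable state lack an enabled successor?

Reachable = {0,1,3,4}
  0: tau→3  [deg 1]
  1: ∅  [STUCK]
  3: c→1  tau→3  tau→4  [deg 3]
  4: b→0  tau→3  [deg 2]
witness 1: tau·c

Answer: DEADLOCK at state 1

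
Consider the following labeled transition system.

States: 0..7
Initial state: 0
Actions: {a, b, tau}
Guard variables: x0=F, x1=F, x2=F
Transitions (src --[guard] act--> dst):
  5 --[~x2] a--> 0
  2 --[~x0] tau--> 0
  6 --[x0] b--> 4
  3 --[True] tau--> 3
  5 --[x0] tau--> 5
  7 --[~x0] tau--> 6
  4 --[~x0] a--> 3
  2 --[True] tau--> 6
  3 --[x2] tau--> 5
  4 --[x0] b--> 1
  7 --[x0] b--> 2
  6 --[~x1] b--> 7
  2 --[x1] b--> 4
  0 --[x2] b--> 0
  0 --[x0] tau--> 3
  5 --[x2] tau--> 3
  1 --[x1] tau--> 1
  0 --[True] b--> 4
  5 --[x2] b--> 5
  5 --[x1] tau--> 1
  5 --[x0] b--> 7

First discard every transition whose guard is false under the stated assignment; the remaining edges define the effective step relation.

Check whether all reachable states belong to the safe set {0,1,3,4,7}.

Safe = {0,1,3,4,7}
Reach set: {0,3,4}
  0: ✓
  3: ✓
  4: ✓

Answer: INVARIANT HOLDS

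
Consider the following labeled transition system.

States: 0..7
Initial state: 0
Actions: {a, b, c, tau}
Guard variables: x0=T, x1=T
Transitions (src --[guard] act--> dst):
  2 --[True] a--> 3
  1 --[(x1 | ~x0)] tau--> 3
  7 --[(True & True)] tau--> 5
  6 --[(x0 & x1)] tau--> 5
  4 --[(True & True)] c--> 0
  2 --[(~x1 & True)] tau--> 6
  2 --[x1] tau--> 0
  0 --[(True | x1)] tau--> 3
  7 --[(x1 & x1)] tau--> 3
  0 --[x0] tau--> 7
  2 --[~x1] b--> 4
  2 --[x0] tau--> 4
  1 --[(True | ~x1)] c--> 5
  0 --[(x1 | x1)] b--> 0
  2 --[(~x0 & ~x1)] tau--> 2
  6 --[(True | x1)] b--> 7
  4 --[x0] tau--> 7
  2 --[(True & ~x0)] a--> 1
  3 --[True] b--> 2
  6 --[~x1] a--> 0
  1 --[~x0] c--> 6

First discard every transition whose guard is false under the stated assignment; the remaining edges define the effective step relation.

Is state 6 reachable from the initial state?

Guard filter leaves 15 enabled edge(s).
Layer 0: {0}
Layer 1: {3,7}  total {0,3,7}
Layer 2: {2,5}  total {0,2,3,5,7}
Layer 3: {4}  total {0,2,3,4,5,7}
R = {0,2,3,4,5,7}

Answer: UNREACHABLE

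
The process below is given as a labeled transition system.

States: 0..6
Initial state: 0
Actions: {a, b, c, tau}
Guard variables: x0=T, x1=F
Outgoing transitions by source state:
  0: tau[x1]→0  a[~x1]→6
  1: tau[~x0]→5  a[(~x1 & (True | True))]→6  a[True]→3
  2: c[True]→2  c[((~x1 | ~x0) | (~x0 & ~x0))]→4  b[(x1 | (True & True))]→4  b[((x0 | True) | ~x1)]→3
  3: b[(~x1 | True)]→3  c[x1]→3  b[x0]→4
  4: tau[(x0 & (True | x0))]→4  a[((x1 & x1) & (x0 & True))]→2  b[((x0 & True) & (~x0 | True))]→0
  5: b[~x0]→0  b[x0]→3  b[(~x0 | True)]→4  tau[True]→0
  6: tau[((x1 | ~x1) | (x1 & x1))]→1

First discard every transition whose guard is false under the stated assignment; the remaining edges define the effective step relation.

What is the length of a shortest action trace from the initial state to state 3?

Answer: 3

Trace:
Layered search for 3:
  depth 0: {0}
  depth 1: {6}
  depth 2: {1}
  depth 3: {3}
3 enters at depth 3; path a·tau·a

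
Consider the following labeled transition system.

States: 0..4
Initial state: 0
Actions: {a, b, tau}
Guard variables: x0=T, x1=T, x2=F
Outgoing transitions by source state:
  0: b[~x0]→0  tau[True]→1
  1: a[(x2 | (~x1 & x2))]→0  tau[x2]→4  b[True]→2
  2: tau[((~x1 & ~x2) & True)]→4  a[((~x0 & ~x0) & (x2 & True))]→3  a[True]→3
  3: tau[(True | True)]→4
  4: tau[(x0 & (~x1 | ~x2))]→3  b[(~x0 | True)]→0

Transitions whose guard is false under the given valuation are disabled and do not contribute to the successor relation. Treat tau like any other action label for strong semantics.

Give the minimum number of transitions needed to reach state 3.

BFS to 3:
  L0 = {0}
  L1 = {1}
  L2 = {2}
  L3 = {3}
3 enters at depth 3; path tau·b·a

Answer: 3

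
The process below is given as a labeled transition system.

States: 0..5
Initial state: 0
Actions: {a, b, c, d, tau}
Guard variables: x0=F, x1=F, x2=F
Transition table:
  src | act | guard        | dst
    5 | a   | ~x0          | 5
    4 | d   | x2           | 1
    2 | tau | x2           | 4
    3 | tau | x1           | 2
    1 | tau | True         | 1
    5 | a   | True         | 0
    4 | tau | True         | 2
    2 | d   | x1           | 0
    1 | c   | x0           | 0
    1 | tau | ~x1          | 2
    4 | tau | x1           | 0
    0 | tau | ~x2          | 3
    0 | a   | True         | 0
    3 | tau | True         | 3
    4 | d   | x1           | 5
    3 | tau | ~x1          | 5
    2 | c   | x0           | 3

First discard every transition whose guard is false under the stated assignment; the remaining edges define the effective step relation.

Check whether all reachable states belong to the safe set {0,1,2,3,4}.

Answer: INVARIANT VIOLATED at state 5

Analysis:
Inv-set: {0,1,2,3,4}
R = {0,3,5}
  0: ✓
  3: ✓
  5: outside
reach 5 via tau·tau — violates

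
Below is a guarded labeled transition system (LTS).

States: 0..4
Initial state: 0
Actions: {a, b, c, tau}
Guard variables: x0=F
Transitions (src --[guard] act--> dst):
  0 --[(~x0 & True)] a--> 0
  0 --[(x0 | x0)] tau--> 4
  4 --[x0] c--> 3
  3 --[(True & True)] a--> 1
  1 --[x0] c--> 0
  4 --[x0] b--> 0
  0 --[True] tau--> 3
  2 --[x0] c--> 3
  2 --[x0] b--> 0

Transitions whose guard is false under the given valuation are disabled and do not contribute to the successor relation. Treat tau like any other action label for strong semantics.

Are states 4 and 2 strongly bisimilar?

Compute ~ classes (split until stable):
  round 0: {{0,1,2,3,4}}
  round 1: {{0},{1,2,4},{3}}
stable after 2 split(s): 3 block(s)
4∈{1,2,4}, 2∈{1,2,4}

Answer: BISIMILAR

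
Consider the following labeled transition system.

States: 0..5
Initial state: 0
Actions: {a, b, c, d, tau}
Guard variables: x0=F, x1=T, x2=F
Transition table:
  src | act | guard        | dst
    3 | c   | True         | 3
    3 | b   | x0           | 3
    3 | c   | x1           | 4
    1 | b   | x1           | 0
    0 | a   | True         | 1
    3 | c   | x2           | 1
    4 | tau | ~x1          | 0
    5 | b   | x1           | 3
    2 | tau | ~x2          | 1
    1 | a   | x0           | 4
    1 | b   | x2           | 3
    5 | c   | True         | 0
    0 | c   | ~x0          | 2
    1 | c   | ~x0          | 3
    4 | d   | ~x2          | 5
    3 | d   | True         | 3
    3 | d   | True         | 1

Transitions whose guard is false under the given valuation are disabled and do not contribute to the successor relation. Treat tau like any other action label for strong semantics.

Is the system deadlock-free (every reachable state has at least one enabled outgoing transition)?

Reachable = {0,1,2,3,4,5}
  0: a→1  c→2  [deg 2]
  1: b→0  c→3  [deg 2]
  2: tau→1  [deg 1]
  3: c→3  c→4  d→1  d→3  [deg 4]
  4: d→5  [deg 1]
  5: b→3  c→0  [deg 2]

Answer: DEADLOCK-FREE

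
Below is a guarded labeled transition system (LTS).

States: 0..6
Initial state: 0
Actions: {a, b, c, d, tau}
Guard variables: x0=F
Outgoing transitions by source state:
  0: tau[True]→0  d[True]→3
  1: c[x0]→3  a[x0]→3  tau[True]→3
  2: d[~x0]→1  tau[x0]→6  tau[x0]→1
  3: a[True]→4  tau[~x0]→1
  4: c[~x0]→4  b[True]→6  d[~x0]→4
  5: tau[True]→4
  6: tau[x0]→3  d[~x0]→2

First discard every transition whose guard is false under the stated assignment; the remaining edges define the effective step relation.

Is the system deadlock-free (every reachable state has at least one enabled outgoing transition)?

Answer: DEADLOCK-FREE

Analysis:
R = {0,1,2,3,4,6}
  0: d→3  tau→0  [deg 2]
  1: tau→3  [deg 1]
  2: d→1  [deg 1]
  3: a→4  tau→1  [deg 2]
  4: b→6  c→4  d→4  [deg 3]
  6: d→2  [deg 1]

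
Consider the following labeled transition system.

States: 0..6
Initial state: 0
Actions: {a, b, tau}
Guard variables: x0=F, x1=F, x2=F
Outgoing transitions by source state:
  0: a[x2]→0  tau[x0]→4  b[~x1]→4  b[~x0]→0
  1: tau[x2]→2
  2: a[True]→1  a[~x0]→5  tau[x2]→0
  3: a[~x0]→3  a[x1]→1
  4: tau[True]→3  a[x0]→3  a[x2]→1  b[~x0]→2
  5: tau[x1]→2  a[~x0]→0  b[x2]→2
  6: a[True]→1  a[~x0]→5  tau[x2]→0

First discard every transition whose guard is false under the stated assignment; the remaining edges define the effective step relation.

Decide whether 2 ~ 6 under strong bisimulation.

Bisimulation quotient by refinement:
  P[0] = {{0,1,2,3,4,5,6}}
  P[1] = {{0},{1},{2,3,5,6},{4}}
  P[2] = {{0},{1},{2,6},{3},{4},{5}}
stable after 3 split(s): 6 block(s)
class of 2: {2,6}; class of 6: {2,6}

Answer: BISIMILAR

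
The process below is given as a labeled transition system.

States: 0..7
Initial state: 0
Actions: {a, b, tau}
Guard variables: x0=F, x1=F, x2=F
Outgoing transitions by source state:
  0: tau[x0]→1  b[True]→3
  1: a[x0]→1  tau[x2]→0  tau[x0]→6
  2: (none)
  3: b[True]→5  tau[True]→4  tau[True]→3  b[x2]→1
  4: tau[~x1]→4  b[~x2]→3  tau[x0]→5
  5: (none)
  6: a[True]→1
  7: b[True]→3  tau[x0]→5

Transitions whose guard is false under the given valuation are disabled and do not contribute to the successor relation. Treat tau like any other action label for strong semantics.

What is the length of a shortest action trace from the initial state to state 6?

Answer: UNREACHABLE

Trace:
BFS to 6:
  Layer 0: {0}
  Layer 1: {3}
  Layer 2: {4,5}
6 never appears.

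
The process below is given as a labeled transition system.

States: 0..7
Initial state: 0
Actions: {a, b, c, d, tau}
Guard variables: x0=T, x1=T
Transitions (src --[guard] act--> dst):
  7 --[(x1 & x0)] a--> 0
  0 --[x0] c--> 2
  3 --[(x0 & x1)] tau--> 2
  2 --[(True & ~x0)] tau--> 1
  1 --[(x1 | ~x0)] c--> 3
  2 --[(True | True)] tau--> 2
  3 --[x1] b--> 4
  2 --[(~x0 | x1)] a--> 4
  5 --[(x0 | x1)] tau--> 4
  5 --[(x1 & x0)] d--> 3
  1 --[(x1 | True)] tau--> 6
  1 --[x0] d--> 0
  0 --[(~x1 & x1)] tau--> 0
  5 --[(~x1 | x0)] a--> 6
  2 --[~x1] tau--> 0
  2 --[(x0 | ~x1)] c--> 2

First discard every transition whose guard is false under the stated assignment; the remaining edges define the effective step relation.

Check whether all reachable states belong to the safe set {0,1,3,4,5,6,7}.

Answer: INVARIANT VIOLATED at state 2

Trace:
Inv-set: {0,1,3,4,5,6,7}
Reach set: {0,2,4}
  0: ok
  2: VIOLATES
  4: ok
reach 2 via c — violates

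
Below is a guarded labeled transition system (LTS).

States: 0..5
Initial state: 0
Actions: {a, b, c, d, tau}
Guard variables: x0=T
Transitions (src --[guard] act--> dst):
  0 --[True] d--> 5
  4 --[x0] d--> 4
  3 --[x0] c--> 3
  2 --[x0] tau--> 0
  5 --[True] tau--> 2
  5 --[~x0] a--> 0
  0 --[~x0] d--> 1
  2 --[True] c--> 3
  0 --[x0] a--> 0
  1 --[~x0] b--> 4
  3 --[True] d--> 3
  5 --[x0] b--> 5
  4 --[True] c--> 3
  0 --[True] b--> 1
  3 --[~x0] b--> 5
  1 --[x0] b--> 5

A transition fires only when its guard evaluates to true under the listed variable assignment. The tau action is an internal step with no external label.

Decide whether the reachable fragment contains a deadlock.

Reachable = {0,1,2,3,5}
  0: a→0  b→1  d→5  [deg 3]
  1: b→5  [deg 1]
  2: c→3  tau→0  [deg 2]
  3: c→3  d→3  [deg 2]
  5: b→5  tau→2  [deg 2]

Answer: DEADLOCK-FREE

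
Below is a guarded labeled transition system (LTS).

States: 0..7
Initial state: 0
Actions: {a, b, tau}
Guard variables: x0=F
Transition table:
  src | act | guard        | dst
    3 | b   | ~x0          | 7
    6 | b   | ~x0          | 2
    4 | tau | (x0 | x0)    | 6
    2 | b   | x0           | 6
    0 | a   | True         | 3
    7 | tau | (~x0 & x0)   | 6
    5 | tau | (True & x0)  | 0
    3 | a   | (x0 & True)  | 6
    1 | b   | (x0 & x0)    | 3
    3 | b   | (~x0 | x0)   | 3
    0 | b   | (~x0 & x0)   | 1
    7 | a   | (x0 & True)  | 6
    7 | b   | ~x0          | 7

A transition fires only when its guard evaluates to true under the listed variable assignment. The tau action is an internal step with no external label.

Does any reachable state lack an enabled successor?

Answer: DEADLOCK-FREE

Working:
Reachable = {0,3,7}
  0: a→3  [deg 1]
  3: b→3  b→7  [deg 2]
  7: b→7  [deg 1]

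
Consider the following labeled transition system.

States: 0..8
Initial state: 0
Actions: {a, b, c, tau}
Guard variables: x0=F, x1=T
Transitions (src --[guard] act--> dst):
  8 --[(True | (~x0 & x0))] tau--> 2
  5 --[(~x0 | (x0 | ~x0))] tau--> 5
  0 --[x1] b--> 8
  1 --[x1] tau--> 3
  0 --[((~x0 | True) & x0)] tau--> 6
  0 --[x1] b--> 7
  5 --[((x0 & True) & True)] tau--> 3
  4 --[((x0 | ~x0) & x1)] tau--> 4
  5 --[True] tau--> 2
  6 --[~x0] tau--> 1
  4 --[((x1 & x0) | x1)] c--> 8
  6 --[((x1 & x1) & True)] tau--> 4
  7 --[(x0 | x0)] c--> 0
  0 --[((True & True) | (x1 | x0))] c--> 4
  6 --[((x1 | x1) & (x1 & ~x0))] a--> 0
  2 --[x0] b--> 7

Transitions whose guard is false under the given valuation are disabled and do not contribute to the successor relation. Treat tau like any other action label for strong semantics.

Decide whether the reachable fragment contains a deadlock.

Reach set: {0,2,4,7,8}
  0: b→7  b→8  c→4  [3 exit(s)]
  2: ∅  [STUCK]
  4: c→8  tau→4  [2 exit(s)]
  7: ∅  [STUCK]
  8: tau→2  [1 exit(s)]
witness 2: b·tau

Answer: DEADLOCK at state 2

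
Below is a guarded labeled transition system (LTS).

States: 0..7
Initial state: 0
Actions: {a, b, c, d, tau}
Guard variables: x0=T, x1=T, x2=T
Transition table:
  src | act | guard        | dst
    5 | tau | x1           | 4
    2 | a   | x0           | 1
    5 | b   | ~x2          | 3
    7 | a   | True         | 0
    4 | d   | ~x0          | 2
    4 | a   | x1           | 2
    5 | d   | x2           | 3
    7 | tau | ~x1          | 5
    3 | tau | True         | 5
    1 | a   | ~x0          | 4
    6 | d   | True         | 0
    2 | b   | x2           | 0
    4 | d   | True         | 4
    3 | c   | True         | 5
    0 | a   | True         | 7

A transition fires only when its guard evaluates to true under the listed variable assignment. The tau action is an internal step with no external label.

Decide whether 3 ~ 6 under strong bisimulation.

Refine partition for ~:
  π0 = {{0,1,2,3,4,5,6,7}}
  π1 = {{0,7},{1},{2},{3},{4},{5},{6}}
7 equivalence class(es) (converged in 2)
3∈{3}, 6∈{6}

Answer: NOT BISIMILAR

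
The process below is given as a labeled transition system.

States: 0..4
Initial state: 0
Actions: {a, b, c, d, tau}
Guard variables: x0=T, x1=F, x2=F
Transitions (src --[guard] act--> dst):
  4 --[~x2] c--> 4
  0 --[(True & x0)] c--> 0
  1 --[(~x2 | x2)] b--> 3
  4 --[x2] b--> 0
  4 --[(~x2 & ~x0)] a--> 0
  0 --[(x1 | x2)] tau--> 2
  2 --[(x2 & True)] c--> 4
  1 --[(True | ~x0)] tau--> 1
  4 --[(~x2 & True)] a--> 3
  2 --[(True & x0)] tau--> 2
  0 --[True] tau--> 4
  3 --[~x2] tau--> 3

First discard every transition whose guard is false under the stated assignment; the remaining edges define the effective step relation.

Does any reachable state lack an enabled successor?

Answer: DEADLOCK-FREE

Analysis:
R = {0,3,4}
  0: c→0  tau→4  [2 exit(s)]
  3: tau→3  [1 exit(s)]
  4: a→3  c→4  [2 exit(s)]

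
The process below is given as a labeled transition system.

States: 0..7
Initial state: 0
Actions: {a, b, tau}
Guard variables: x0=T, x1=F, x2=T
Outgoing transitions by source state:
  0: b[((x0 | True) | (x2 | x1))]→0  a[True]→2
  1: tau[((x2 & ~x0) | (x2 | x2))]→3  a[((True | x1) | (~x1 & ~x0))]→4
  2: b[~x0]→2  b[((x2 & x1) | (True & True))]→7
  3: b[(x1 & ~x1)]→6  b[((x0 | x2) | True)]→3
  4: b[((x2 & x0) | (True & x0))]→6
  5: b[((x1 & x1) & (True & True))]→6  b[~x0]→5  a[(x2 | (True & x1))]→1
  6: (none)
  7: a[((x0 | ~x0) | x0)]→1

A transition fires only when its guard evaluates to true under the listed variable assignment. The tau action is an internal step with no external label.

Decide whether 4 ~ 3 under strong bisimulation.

Answer: NOT BISIMILAR

Trace:
Compute ~ classes (split until stable):
  P[0] = {{0,1,2,3,4,5,6,7}}
  P[1] = {{0},{1},{2,3,4},{5,7},{6}}
  P[2] = {{0},{1},{2},{3},{4},{5,7},{6}}
stable after 3 split(s): 7 block(s)
class of 4: {4}; class of 3: {3}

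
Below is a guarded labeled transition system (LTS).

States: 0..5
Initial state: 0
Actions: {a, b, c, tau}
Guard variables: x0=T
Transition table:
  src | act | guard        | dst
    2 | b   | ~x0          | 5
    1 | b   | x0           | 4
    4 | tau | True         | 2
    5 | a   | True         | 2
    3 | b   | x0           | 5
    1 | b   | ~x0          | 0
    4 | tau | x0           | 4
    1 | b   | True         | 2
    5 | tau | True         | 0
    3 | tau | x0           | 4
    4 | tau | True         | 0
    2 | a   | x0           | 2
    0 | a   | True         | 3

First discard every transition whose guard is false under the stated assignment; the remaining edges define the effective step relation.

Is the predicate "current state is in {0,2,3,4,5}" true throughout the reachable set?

Allowed set {0,2,3,4,5}
Reachable = {0,2,3,4,5}
  0: ok
  2: ok
  3: ok
  4: ok
  5: ok

Answer: INVARIANT HOLDS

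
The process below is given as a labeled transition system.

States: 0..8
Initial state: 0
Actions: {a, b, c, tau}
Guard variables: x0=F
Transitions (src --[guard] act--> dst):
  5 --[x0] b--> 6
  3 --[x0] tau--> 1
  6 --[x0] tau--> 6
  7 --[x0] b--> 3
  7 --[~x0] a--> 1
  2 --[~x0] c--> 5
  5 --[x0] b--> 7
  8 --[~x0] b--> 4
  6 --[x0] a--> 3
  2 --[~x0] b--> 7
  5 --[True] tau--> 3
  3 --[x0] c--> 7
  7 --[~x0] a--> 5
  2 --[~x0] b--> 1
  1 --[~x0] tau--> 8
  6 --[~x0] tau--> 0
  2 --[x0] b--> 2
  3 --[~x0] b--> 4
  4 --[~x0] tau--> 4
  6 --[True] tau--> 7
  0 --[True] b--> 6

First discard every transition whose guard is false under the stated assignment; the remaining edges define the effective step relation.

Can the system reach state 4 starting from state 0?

Answer: REACHABLE

Working:
After dropping false guards: 13 live edges.
L0 = {0}
L1 = {6}  total {0,6}
L2 = {7}  total {0,6,7}
L3 = {1,5}  total {0,1,5,6,7}
L4 = {3,8}  total {0,1,3,5,6,7,8}
L5 = {4}  total {0,1,3,4,5,6,7,8}
Reach set: {0,1,3,4,5,6,7,8}
Path to 4: b·tau·a·tau·b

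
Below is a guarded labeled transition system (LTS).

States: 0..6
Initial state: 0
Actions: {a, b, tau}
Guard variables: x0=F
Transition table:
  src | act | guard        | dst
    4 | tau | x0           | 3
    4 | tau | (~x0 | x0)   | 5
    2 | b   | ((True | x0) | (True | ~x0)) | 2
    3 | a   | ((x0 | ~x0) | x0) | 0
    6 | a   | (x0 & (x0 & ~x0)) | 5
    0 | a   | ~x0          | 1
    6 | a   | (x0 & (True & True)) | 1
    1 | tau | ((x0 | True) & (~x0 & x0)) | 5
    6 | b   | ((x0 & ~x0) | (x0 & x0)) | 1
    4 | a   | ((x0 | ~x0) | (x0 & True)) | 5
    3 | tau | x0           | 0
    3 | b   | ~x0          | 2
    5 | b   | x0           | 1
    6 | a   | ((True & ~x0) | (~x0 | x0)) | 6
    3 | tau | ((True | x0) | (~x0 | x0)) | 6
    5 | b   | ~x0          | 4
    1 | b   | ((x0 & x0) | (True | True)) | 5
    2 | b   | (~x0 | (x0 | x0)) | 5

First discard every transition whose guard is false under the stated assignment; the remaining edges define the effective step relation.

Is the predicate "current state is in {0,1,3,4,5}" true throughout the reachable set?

Safe = {0,1,3,4,5}
Reachable = {0,1,4,5}
  0: ✓
  1: ✓
  4: ✓
  5: ✓

Answer: INVARIANT HOLDS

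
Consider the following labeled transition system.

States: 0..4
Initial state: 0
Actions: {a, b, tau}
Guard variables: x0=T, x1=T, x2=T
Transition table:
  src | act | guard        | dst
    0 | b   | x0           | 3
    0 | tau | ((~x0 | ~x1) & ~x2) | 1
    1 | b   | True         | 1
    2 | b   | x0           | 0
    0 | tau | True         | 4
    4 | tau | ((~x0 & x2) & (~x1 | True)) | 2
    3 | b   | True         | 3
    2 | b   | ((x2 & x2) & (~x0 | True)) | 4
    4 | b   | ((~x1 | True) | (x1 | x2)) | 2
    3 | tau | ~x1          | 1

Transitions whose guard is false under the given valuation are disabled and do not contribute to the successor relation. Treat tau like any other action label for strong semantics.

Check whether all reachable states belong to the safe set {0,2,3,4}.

Answer: INVARIANT HOLDS

Analysis:
Allowed set {0,2,3,4}
Reachable = {0,2,3,4}
  0: ✓
  2: ✓
  3: ✓
  4: ✓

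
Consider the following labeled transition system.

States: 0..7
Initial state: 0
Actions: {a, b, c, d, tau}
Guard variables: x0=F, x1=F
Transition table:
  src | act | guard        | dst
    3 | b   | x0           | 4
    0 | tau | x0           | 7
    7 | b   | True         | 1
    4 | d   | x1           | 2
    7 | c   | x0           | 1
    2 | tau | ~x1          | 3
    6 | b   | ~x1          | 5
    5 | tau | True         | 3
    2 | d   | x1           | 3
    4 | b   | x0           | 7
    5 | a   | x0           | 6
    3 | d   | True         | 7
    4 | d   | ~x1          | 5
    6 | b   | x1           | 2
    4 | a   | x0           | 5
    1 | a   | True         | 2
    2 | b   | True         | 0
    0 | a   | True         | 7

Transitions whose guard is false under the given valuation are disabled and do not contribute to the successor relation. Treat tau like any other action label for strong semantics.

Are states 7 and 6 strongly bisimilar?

Answer: NOT BISIMILAR

Analysis:
Compute ~ classes (split until stable):
  π0 = {{0,1,2,3,4,5,6,7}}
  π1 = {{0,1},{2},{3,4},{5},{6,7}}
  π2 = {{0},{1},{2},{3},{4},{5},{6},{7}}
8 equivalence class(es) (converged in 3)
class of 7: {7}; class of 6: {6}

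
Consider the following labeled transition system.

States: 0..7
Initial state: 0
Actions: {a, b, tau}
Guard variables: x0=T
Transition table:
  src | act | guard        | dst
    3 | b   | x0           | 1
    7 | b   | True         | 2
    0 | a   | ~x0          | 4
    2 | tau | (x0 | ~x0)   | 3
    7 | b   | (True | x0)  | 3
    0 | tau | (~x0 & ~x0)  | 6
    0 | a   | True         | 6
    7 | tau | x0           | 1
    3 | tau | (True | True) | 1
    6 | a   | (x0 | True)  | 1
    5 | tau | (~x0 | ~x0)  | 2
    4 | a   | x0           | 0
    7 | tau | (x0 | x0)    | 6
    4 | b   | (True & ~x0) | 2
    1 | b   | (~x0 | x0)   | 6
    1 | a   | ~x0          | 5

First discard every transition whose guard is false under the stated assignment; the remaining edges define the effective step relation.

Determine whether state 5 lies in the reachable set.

Answer: UNREACHABLE

Trace:
11 transition(s) survive guard evaluation.
Layer 0: {0}
Layer 1: {6}  cumulative {0,6}
Layer 2: {1}  cumulative {0,1,6}
R = {0,1,6}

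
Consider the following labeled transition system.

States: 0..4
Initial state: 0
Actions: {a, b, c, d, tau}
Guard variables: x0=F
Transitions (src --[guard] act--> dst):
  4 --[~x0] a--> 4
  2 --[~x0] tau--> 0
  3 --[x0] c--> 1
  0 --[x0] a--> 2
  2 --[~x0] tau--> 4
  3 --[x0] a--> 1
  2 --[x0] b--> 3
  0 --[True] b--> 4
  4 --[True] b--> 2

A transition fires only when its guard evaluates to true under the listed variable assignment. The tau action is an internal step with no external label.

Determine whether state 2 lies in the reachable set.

After dropping false guards: 5 live edges.
depth 0: {0}
depth 1: {4}  total {0,4}
depth 2: {2}  total {0,2,4}
Reachable = {0,2,4}
Path to 2: b·b

Answer: REACHABLE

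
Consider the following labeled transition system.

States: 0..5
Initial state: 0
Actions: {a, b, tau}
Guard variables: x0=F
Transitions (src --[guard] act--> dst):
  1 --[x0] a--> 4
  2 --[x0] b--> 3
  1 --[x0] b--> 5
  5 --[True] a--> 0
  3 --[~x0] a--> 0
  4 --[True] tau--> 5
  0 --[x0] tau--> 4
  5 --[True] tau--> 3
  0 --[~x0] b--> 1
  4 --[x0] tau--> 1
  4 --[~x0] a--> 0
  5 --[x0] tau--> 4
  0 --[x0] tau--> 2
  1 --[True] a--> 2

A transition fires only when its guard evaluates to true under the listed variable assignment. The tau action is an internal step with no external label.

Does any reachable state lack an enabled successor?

Reach set: {0,1,2}
  0: b→1  [deg 1]
  1: a→2  [deg 1]
  2: ∅  [STUCK]
Path to 2: b·a

Answer: DEADLOCK at state 2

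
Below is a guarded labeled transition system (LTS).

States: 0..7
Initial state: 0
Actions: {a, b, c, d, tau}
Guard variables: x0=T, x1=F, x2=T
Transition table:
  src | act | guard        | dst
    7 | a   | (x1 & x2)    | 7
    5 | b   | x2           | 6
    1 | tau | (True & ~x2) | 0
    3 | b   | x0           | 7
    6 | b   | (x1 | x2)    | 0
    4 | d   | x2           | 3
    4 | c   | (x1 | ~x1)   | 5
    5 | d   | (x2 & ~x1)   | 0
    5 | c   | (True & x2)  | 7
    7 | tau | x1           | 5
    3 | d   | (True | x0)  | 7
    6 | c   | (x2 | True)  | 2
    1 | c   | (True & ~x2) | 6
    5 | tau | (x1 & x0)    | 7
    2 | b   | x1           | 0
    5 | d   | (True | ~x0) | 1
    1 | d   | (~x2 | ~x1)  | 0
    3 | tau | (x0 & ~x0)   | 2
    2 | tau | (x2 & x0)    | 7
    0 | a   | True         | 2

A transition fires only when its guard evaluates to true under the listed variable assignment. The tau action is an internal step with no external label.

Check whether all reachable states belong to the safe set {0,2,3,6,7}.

Answer: INVARIANT HOLDS

Analysis:
Inv-set: {0,2,3,6,7}
Reachable = {0,2,7}
  0: ✓
  2: ✓
  7: ✓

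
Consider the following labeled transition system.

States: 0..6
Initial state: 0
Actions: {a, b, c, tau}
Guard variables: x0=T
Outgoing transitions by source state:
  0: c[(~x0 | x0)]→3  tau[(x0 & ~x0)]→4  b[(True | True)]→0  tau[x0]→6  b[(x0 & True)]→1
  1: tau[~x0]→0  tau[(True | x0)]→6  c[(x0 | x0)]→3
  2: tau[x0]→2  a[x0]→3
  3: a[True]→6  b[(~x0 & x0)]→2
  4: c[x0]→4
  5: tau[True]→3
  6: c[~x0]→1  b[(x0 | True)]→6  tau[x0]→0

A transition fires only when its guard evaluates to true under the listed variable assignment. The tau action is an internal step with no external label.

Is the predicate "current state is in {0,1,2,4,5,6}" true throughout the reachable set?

Answer: INVARIANT VIOLATED at state 3

Working:
Allowed set {0,1,2,4,5,6}
R = {0,1,3,6}
  0: ok
  1: ok
  3: ✗ unsafe
  6: ok
counterexample path to 3: c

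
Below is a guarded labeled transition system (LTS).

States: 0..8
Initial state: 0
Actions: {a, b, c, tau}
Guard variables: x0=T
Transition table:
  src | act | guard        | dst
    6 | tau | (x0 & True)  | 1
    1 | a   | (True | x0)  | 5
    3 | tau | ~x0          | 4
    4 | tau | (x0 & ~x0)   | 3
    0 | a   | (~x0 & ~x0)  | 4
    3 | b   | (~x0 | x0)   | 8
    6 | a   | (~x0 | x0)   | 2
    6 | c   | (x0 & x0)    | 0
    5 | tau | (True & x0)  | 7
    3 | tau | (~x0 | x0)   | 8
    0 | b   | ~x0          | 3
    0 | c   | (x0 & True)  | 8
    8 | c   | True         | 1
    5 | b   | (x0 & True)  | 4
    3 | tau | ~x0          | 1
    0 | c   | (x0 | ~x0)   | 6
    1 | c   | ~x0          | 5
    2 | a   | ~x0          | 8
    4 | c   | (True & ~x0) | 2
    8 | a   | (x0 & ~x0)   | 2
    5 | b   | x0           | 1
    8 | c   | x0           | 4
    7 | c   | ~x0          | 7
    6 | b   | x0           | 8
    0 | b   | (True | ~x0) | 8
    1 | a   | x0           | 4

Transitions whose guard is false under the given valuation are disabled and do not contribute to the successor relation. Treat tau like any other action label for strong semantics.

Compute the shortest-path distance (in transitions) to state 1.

Breadth-first toward 1:
  L0 = {0}
  L1 = {6,8}
  L2 = {1,2,4}
1 enters at depth 2; path b·c

Answer: 2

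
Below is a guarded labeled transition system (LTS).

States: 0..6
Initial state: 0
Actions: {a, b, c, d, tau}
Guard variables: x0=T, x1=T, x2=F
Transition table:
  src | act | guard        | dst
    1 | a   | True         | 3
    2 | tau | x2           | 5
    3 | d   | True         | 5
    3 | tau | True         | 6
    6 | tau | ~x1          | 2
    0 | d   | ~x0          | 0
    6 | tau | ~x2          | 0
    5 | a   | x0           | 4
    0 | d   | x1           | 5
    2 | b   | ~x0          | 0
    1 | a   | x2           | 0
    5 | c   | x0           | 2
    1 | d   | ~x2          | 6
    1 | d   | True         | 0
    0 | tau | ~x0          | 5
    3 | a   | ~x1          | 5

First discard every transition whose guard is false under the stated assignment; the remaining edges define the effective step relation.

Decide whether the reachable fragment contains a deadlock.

Answer: DEADLOCK at state 2

Trace:
Reachable = {0,2,4,5}
  0: d→5  [1 out]
  2: ∅  [STUCK]
  4: ∅  [STUCK]
  5: a→4  c→2  [2 out]
witness 2: d·c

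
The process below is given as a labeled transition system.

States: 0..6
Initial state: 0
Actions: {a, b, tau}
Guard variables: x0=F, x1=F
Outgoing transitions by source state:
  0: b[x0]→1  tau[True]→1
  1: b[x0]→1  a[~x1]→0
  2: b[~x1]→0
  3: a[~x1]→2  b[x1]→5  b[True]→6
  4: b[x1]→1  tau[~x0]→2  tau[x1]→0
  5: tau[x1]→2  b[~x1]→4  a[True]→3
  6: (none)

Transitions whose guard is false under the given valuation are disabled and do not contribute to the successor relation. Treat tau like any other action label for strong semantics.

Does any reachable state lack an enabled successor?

Answer: DEADLOCK-FREE

Working:
R = {0,1}
  0: tau→1  [deg 1]
  1: a→0  [deg 1]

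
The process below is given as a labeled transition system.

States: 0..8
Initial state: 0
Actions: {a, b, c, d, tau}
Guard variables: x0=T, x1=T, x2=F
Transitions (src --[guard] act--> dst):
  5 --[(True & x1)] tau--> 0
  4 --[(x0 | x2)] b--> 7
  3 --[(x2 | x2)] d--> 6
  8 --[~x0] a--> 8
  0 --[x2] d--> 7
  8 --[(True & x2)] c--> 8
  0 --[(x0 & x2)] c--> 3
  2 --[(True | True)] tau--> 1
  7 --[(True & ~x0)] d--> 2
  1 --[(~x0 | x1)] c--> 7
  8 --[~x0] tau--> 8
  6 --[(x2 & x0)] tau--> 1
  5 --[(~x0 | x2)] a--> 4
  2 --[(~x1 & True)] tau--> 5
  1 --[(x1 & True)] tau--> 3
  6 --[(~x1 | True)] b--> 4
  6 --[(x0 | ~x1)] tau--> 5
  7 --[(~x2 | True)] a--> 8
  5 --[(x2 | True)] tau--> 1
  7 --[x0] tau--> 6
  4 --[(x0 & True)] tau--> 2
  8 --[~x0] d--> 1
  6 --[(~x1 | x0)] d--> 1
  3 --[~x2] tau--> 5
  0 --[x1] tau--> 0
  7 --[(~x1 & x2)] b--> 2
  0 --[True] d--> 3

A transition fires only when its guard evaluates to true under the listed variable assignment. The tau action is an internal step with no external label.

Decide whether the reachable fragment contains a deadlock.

Answer: DEADLOCK at state 8

Working:
Reach set: {0,1,2,3,4,5,6,7,8}
  0: d→3  tau→0  [2 exit(s)]
  1: c→7  tau→3  [2 exit(s)]
  2: tau→1  [1 exit(s)]
  3: tau→5  [1 exit(s)]
  4: b→7  tau→2  [2 exit(s)]
  5: tau→0  tau→1  [2 exit(s)]
  6: b→4  d→1  tau→5  [3 exit(s)]
  7: a→8  tau→6  [2 exit(s)]
  8: ∅  [no exit]
trace reaching 8: d·tau·tau·c·a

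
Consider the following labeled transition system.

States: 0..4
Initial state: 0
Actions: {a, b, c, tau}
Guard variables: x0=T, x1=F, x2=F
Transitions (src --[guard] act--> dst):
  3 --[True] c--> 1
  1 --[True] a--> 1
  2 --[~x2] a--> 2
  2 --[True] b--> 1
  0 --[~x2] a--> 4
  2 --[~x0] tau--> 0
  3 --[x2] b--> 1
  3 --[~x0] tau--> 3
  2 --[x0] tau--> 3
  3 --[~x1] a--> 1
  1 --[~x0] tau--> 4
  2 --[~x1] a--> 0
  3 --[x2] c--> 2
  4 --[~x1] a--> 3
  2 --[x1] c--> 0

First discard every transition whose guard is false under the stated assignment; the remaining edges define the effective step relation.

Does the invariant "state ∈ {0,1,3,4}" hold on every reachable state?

Safe = {0,1,3,4}
R = {0,1,3,4}
  0: ok
  1: ok
  3: ok
  4: ok

Answer: INVARIANT HOLDS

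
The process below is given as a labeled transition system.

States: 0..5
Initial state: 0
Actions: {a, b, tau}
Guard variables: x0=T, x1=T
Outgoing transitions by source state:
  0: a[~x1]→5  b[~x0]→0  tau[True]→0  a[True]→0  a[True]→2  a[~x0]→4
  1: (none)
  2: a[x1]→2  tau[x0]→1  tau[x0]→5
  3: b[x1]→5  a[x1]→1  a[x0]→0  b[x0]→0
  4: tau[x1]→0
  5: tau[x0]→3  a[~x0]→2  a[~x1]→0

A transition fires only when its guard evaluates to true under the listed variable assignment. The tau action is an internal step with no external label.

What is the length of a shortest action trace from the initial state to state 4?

Answer: UNREACHABLE

Analysis:
BFS to 4:
  depth 0: {0}
  depth 1: {2}
  depth 2: {1,5}
  depth 3: {3}
4 never appears.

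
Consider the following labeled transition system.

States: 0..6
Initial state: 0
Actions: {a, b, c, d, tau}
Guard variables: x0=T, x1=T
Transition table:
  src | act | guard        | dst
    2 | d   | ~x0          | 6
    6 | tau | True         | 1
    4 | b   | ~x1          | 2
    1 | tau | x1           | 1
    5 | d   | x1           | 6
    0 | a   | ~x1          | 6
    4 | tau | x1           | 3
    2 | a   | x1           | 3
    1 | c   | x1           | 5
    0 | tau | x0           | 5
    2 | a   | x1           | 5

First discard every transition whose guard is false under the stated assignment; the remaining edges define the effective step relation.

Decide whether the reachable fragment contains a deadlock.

Reach set: {0,1,5,6}
  0: tau→5  [1 out]
  1: c→5  tau→1  [2 out]
  5: d→6  [1 out]
  6: tau→1  [1 out]

Answer: DEADLOCK-FREE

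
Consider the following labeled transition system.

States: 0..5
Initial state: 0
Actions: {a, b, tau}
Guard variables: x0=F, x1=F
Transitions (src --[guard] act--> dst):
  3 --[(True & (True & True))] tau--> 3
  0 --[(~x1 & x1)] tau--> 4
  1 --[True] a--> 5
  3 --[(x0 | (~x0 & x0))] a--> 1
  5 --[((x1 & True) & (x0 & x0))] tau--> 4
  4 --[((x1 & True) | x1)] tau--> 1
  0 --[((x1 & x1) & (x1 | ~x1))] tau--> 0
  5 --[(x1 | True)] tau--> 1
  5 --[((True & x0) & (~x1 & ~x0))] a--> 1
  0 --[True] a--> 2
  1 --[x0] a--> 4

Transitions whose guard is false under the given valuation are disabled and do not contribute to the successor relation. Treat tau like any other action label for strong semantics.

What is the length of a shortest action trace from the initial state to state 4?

Answer: UNREACHABLE

Working:
Layered search for 4:
  depth 0: {0}
  depth 1: {2}
4 never appears.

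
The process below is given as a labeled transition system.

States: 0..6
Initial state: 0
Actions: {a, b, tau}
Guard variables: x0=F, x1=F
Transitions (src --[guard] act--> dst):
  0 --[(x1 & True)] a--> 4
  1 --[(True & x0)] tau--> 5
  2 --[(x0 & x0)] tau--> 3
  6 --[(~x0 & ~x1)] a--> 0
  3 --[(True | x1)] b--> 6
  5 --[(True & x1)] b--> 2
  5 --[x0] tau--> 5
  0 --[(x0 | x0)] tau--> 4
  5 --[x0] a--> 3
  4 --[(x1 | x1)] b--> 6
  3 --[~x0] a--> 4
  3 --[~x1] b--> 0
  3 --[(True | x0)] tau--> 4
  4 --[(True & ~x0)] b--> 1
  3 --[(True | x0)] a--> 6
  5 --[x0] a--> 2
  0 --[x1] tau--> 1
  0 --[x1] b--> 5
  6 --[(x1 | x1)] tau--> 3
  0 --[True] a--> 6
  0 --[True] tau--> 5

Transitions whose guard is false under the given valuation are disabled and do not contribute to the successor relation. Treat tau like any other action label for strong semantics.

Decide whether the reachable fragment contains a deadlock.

R = {0,5,6}
  0: a→6  tau→5  [2 exit(s)]
  5: ∅  [deadlock]
  6: a→0  [1 exit(s)]
Path to 5: tau

Answer: DEADLOCK at state 5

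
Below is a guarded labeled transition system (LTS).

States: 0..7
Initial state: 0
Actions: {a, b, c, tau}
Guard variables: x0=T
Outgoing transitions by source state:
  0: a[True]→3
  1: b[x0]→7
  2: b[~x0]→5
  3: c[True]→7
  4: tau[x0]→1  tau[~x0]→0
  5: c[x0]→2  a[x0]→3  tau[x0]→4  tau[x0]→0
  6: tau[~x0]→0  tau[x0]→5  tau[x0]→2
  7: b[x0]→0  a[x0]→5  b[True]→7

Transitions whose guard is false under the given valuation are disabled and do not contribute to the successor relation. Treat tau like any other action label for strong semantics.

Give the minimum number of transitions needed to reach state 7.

Answer: 2

Analysis:
Breadth-first toward 7:
  depth 0: {0}
  depth 1: {3}
  depth 2: {7}
7 enters at depth 2; path a·c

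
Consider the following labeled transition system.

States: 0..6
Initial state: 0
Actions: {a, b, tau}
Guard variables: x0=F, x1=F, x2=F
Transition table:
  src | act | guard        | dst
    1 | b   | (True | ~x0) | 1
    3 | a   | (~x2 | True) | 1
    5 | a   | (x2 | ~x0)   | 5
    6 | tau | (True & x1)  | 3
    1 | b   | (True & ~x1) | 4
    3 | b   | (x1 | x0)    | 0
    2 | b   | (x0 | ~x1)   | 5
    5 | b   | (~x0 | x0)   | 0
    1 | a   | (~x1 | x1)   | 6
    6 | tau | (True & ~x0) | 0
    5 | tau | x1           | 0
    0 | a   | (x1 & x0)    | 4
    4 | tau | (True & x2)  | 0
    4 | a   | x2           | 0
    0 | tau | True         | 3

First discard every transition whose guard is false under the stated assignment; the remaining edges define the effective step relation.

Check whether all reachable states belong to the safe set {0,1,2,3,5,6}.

Answer: INVARIANT VIOLATED at state 4

Trace:
Allowed set {0,1,2,3,5,6}
Reachable = {0,1,3,4,6}
  0: safe
  1: safe
  3: safe
  4: ✗ unsafe
  6: safe
reach 4 via tau·a·b — violates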